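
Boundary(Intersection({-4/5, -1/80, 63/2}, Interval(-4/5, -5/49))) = {-4/5}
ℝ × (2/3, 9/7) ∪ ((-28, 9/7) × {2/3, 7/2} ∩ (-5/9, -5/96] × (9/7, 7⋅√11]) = (ℝ × (2/3, 9/7)) ∪ ((-5/9, -5/96] × {7/2})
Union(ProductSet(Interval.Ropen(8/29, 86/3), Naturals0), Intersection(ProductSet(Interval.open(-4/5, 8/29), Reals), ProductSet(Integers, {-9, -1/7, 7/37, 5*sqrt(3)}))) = Union(ProductSet(Interval.Ropen(8/29, 86/3), Naturals0), ProductSet(Range(0, 1, 1), {-9, -1/7, 7/37, 5*sqrt(3)}))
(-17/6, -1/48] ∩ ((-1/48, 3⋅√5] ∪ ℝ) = (-17/6, -1/48]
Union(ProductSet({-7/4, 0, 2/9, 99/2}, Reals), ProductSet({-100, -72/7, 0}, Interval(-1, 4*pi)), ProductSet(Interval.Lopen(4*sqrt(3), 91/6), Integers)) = Union(ProductSet({-100, -72/7, 0}, Interval(-1, 4*pi)), ProductSet({-7/4, 0, 2/9, 99/2}, Reals), ProductSet(Interval.Lopen(4*sqrt(3), 91/6), Integers))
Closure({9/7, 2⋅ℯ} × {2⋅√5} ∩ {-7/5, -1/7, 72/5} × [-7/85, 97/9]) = ∅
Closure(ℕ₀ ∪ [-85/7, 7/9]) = [-85/7, 7/9] ∪ ℕ₀ ∪ (ℕ₀ \ (-85/7, 7/9))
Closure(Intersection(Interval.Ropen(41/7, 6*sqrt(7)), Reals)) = Interval(41/7, 6*sqrt(7))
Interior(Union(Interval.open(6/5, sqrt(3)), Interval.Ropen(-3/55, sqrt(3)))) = Interval.open(-3/55, sqrt(3))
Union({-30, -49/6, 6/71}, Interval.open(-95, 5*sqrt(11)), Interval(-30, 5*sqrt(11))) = Interval.Lopen(-95, 5*sqrt(11))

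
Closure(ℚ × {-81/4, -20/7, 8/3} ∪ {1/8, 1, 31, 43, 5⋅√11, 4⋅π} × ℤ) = (ℝ × {-81/4, -20/7, 8/3}) ∪ ({1/8, 1, 31, 43, 5⋅√11, 4⋅π} × ℤ)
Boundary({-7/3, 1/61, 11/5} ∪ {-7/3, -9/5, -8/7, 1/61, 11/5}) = {-7/3, -9/5, -8/7, 1/61, 11/5}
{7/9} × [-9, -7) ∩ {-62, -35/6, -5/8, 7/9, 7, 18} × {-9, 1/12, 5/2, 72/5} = {7/9} × {-9}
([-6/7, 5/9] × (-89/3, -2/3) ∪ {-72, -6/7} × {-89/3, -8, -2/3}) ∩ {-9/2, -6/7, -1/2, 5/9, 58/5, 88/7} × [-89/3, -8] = ({-6/7} × {-89/3, -8}) ∪ ({-6/7, -1/2, 5/9} × (-89/3, -8])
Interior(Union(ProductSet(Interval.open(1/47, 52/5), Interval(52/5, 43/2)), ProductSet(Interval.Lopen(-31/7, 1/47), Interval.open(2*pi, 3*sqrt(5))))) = Union(ProductSet(Interval.open(-31/7, 1/47), Interval.open(2*pi, 3*sqrt(5))), ProductSet(Interval.open(1/47, 52/5), Interval.open(52/5, 43/2)))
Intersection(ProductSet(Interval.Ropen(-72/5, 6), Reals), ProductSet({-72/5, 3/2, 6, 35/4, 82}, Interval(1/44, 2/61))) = ProductSet({-72/5, 3/2}, Interval(1/44, 2/61))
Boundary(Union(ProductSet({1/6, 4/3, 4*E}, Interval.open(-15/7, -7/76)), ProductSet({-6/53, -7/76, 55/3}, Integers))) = Union(ProductSet({-6/53, -7/76, 55/3}, Integers), ProductSet({1/6, 4/3, 4*E}, Interval(-15/7, -7/76)))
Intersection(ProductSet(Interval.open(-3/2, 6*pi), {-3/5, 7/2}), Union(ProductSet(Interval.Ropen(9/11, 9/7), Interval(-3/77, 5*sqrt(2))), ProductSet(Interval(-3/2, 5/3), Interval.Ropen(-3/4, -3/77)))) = Union(ProductSet(Interval.Lopen(-3/2, 5/3), {-3/5}), ProductSet(Interval.Ropen(9/11, 9/7), {7/2}))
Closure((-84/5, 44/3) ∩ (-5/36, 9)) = [-5/36, 9]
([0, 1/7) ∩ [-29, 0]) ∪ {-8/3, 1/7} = {-8/3, 0, 1/7}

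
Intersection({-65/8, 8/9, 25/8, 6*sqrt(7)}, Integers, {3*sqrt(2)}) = EmptySet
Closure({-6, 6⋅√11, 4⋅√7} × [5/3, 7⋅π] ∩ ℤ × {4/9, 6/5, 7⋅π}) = {-6} × {7⋅π}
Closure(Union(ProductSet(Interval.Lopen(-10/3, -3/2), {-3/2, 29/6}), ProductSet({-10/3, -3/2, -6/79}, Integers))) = Union(ProductSet({-10/3, -3/2, -6/79}, Integers), ProductSet(Interval(-10/3, -3/2), {-3/2, 29/6}))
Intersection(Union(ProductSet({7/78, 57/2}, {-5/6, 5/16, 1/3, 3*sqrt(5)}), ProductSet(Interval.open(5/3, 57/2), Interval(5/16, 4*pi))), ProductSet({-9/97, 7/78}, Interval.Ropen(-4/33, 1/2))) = ProductSet({7/78}, {5/16, 1/3})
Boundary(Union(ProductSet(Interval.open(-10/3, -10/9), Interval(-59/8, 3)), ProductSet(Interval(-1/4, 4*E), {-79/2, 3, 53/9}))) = Union(ProductSet({-10/3, -10/9}, Interval(-59/8, 3)), ProductSet(Interval(-10/3, -10/9), {-59/8, 3}), ProductSet(Interval(-1/4, 4*E), {-79/2, 3, 53/9}))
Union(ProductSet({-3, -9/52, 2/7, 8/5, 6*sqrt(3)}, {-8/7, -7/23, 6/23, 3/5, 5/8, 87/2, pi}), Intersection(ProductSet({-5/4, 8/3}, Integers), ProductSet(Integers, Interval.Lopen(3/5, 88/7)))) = ProductSet({-3, -9/52, 2/7, 8/5, 6*sqrt(3)}, {-8/7, -7/23, 6/23, 3/5, 5/8, 87/2, pi})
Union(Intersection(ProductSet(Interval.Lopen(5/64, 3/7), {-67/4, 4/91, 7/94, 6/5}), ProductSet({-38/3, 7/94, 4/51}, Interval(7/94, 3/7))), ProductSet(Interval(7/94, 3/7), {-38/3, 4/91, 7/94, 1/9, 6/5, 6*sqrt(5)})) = ProductSet(Interval(7/94, 3/7), {-38/3, 4/91, 7/94, 1/9, 6/5, 6*sqrt(5)})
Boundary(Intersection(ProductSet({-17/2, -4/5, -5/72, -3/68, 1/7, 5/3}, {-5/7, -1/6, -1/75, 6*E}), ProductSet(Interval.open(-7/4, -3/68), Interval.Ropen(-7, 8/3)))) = ProductSet({-4/5, -5/72}, {-5/7, -1/6, -1/75})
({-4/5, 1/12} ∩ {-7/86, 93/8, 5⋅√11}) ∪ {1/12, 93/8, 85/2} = {1/12, 93/8, 85/2}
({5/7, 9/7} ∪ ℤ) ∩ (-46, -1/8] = {-45, -44, …, -1}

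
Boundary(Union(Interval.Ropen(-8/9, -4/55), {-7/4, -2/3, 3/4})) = {-7/4, -8/9, -4/55, 3/4}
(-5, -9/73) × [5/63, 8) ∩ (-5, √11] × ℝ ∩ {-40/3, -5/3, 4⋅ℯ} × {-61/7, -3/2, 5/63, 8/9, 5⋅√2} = {-5/3} × {5/63, 8/9, 5⋅√2}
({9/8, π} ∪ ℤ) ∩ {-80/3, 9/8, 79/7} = {9/8}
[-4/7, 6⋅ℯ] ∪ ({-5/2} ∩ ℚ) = {-5/2} ∪ [-4/7, 6⋅ℯ]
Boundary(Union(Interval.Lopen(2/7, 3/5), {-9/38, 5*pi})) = {-9/38, 2/7, 3/5, 5*pi}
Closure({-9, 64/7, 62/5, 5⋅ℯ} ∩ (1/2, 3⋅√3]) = ∅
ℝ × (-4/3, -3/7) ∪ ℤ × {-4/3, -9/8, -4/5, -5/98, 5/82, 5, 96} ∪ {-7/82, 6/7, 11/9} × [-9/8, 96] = (ℝ × (-4/3, -3/7)) ∪ ({-7/82, 6/7, 11/9} × [-9/8, 96]) ∪ (ℤ × {-4/3, -9/8, -4/5, -5/98, 5/82, 5, 96})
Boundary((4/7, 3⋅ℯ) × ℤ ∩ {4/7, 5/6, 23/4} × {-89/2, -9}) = {5/6, 23/4} × {-9}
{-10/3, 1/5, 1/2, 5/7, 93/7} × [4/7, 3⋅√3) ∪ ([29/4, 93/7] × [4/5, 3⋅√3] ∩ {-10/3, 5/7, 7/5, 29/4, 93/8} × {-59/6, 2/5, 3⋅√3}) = ({29/4, 93/8} × {3⋅√3}) ∪ ({-10/3, 1/5, 1/2, 5/7, 93/7} × [4/7, 3⋅√3))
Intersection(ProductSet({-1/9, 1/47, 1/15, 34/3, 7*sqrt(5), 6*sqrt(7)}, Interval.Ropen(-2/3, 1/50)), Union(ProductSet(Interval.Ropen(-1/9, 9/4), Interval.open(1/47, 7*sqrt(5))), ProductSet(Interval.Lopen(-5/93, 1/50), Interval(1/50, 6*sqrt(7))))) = EmptySet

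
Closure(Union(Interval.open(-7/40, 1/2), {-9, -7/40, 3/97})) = Union({-9}, Interval(-7/40, 1/2))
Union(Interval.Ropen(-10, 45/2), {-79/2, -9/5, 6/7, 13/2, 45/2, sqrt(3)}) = Union({-79/2}, Interval(-10, 45/2))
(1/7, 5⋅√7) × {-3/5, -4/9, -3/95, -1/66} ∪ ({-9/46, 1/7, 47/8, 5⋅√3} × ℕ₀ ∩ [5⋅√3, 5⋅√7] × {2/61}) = (1/7, 5⋅√7) × {-3/5, -4/9, -3/95, -1/66}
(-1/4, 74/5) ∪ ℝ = (-∞, ∞)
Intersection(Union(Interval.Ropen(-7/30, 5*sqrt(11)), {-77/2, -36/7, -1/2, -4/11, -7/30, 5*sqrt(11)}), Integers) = Range(0, 17, 1)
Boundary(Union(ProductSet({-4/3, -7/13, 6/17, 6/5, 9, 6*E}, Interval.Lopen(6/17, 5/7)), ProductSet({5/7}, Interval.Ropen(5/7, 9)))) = Union(ProductSet({5/7}, Interval(5/7, 9)), ProductSet({-4/3, -7/13, 6/17, 6/5, 9, 6*E}, Interval(6/17, 5/7)))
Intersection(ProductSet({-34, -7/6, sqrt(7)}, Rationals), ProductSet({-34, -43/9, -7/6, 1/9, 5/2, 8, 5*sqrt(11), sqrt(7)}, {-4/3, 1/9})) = ProductSet({-34, -7/6, sqrt(7)}, {-4/3, 1/9})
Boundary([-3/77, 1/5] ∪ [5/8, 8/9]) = {-3/77, 1/5, 5/8, 8/9}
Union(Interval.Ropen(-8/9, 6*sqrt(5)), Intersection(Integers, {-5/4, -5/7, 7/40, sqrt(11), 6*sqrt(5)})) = Interval.Ropen(-8/9, 6*sqrt(5))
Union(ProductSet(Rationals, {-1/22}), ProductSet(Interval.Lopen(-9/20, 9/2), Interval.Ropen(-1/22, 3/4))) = Union(ProductSet(Interval.Lopen(-9/20, 9/2), Interval.Ropen(-1/22, 3/4)), ProductSet(Rationals, {-1/22}))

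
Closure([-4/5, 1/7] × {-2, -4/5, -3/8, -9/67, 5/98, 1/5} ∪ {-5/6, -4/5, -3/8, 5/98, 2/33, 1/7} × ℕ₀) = ({-5/6, -4/5, -3/8, 5/98, 2/33, 1/7} × ℕ₀) ∪ ([-4/5, 1/7] × {-2, -4/5, -3/8, -9/67, 5/98, 1/5})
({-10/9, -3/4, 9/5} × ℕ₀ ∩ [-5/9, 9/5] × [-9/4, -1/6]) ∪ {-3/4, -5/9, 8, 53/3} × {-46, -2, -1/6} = {-3/4, -5/9, 8, 53/3} × {-46, -2, -1/6}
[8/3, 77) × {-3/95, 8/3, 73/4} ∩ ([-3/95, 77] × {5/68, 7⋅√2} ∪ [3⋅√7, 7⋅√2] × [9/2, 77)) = [3⋅√7, 7⋅√2] × {73/4}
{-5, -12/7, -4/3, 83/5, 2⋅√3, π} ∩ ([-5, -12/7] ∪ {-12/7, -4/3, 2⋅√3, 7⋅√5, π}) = {-5, -12/7, -4/3, 2⋅√3, π}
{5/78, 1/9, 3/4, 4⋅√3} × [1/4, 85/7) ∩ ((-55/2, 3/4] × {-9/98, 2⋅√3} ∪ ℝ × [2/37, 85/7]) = {5/78, 1/9, 3/4, 4⋅√3} × [1/4, 85/7)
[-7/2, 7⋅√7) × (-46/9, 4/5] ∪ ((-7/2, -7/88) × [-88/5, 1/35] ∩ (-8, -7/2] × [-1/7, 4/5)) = [-7/2, 7⋅√7) × (-46/9, 4/5]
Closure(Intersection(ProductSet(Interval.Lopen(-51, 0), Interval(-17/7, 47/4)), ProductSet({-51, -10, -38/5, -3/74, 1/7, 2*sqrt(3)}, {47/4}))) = ProductSet({-10, -38/5, -3/74}, {47/4})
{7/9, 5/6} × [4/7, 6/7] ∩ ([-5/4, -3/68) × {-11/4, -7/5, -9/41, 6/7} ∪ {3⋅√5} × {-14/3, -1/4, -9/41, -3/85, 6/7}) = ∅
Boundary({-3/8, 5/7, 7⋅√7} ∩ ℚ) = {-3/8, 5/7}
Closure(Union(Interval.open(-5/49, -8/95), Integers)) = Union(Integers, Interval(-5/49, -8/95))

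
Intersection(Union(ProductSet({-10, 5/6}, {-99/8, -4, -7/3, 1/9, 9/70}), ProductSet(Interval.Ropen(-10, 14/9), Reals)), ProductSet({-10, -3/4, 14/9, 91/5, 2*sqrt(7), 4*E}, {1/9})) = ProductSet({-10, -3/4}, {1/9})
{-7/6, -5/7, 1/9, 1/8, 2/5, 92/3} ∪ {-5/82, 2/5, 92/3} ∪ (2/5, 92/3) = {-7/6, -5/7, -5/82, 1/9, 1/8} ∪ [2/5, 92/3]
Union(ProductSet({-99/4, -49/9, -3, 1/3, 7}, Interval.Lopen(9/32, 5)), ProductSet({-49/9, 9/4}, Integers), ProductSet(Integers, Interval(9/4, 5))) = Union(ProductSet({-49/9, 9/4}, Integers), ProductSet({-99/4, -49/9, -3, 1/3, 7}, Interval.Lopen(9/32, 5)), ProductSet(Integers, Interval(9/4, 5)))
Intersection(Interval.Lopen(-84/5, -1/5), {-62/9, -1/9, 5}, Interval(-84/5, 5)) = {-62/9}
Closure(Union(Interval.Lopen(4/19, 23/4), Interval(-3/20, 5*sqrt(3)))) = Interval(-3/20, 5*sqrt(3))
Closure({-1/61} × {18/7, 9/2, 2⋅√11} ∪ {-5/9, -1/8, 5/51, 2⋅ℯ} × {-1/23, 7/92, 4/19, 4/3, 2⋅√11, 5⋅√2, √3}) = ({-1/61} × {18/7, 9/2, 2⋅√11}) ∪ ({-5/9, -1/8, 5/51, 2⋅ℯ} × {-1/23, 7/92, 4/19, 4/3, 2⋅√11, 5⋅√2, √3})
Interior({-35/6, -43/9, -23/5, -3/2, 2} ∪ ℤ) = ∅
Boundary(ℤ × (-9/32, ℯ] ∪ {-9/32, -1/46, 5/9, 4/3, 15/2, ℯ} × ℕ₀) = (ℤ × [-9/32, ℯ]) ∪ ({-9/32, -1/46, 5/9, 4/3, 15/2, ℯ} × ℕ₀)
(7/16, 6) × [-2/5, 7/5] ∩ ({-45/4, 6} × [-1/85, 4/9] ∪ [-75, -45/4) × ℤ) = ∅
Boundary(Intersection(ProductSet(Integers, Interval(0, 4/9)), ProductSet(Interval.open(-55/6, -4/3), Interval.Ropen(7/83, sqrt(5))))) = ProductSet(Range(-9, -1, 1), Interval(7/83, 4/9))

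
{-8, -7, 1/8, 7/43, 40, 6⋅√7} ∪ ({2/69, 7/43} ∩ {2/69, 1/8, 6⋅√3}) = {-8, -7, 2/69, 1/8, 7/43, 40, 6⋅√7}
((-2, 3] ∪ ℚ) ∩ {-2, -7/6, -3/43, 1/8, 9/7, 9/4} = {-2, -7/6, -3/43, 1/8, 9/7, 9/4}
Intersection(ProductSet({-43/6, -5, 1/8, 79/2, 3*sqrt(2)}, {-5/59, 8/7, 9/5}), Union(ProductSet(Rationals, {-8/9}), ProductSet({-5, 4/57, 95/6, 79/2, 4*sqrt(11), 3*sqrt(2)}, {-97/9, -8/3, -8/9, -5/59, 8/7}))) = ProductSet({-5, 79/2, 3*sqrt(2)}, {-5/59, 8/7})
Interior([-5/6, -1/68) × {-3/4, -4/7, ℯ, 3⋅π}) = ∅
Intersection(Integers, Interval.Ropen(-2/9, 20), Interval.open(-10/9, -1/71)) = EmptySet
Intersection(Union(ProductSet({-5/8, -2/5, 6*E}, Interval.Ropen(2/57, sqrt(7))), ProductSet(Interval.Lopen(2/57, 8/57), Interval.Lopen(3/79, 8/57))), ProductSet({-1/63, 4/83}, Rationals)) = ProductSet({4/83}, Intersection(Interval.Lopen(3/79, 8/57), Rationals))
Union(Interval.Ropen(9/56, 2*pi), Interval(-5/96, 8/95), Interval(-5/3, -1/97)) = Union(Interval(-5/3, 8/95), Interval.Ropen(9/56, 2*pi))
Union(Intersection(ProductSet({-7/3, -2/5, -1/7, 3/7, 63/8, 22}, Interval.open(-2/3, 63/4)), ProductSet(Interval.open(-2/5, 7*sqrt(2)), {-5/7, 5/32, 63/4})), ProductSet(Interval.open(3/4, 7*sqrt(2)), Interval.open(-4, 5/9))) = Union(ProductSet({-1/7, 3/7, 63/8}, {5/32}), ProductSet(Interval.open(3/4, 7*sqrt(2)), Interval.open(-4, 5/9)))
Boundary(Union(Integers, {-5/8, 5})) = Union({-5/8}, Integers)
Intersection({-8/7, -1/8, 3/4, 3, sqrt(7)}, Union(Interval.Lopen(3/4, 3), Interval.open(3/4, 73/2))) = {3, sqrt(7)}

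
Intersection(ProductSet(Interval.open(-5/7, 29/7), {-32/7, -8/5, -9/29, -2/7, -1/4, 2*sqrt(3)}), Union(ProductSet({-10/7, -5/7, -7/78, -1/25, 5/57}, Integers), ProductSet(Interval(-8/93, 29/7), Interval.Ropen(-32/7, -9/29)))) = ProductSet(Interval.Ropen(-8/93, 29/7), {-32/7, -8/5})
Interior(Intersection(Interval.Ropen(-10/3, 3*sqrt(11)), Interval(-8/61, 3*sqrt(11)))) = Interval.open(-8/61, 3*sqrt(11))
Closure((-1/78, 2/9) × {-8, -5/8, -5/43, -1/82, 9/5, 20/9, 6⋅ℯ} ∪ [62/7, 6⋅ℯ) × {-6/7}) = ([62/7, 6⋅ℯ] × {-6/7}) ∪ ([-1/78, 2/9] × {-8, -5/8, -5/43, -1/82, 9/5, 20/9, 6⋅ℯ})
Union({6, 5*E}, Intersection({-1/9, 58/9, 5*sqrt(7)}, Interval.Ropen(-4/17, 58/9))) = {-1/9, 6, 5*E}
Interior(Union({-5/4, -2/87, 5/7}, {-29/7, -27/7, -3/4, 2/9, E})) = EmptySet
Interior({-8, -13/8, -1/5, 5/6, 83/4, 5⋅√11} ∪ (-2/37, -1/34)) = (-2/37, -1/34)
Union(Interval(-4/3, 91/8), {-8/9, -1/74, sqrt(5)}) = Interval(-4/3, 91/8)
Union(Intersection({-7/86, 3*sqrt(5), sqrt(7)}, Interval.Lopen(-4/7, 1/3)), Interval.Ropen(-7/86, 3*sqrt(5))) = Interval.Ropen(-7/86, 3*sqrt(5))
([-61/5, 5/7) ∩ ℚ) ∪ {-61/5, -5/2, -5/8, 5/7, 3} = {5/7, 3} ∪ (ℚ ∩ [-61/5, 5/7))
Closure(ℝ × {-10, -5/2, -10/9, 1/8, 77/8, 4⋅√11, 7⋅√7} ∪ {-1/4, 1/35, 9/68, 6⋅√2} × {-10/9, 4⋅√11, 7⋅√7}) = ℝ × {-10, -5/2, -10/9, 1/8, 77/8, 4⋅√11, 7⋅√7}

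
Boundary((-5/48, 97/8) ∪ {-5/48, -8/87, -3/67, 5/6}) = {-5/48, 97/8}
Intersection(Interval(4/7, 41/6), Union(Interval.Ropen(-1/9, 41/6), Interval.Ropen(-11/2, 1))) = Interval.Ropen(4/7, 41/6)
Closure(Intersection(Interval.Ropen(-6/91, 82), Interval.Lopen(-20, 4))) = Interval(-6/91, 4)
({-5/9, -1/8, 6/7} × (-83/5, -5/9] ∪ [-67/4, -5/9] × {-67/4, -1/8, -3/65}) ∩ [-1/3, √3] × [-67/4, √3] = {-1/8, 6/7} × (-83/5, -5/9]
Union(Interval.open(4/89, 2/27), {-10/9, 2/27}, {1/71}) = Union({-10/9, 1/71}, Interval.Lopen(4/89, 2/27))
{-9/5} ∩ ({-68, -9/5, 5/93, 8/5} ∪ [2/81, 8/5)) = {-9/5}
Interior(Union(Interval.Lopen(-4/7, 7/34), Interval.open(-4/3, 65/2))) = Interval.open(-4/3, 65/2)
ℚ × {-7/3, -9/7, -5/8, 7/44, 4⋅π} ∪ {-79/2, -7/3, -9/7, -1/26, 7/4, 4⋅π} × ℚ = (ℚ × {-7/3, -9/7, -5/8, 7/44, 4⋅π}) ∪ ({-79/2, -7/3, -9/7, -1/26, 7/4, 4⋅π} × ℚ)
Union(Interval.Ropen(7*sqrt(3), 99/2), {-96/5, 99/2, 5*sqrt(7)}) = Union({-96/5}, Interval(7*sqrt(3), 99/2))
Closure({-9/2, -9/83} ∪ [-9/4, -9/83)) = {-9/2} ∪ [-9/4, -9/83]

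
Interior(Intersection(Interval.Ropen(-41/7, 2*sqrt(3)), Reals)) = Interval.open(-41/7, 2*sqrt(3))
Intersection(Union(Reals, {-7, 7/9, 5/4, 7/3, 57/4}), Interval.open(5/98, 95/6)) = Interval.open(5/98, 95/6)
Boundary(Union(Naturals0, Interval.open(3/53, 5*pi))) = Union(Complement(Naturals0, Interval.open(3/53, 5*pi)), {3/53, 5*pi})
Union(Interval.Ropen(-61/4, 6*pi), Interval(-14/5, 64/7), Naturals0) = Union(Interval.Ropen(-61/4, 6*pi), Naturals0)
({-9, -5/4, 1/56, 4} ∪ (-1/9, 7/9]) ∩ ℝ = {-9, -5/4, 4} ∪ (-1/9, 7/9]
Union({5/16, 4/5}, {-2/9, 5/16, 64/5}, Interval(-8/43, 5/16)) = Union({-2/9, 4/5, 64/5}, Interval(-8/43, 5/16))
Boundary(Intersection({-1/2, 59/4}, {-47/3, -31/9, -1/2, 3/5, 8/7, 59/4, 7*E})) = {-1/2, 59/4}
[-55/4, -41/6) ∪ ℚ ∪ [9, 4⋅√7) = ℚ ∪ [-55/4, -41/6] ∪ [9, 4⋅√7)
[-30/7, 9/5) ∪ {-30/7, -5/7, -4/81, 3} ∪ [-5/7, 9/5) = [-30/7, 9/5) ∪ {3}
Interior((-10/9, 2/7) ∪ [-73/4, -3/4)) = (-73/4, 2/7)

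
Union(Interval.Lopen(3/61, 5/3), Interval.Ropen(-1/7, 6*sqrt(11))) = Interval.Ropen(-1/7, 6*sqrt(11))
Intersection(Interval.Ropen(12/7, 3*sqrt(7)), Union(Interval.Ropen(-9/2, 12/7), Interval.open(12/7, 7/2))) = Interval.open(12/7, 7/2)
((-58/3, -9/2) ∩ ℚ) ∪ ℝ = ℝ ∪ (ℚ ∩ (-58/3, -9/2))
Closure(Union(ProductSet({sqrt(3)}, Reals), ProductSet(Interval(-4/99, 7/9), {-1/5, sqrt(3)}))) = Union(ProductSet({sqrt(3)}, Reals), ProductSet(Interval(-4/99, 7/9), {-1/5, sqrt(3)}))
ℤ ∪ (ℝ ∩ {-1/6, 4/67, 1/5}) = ℤ ∪ {-1/6, 4/67, 1/5}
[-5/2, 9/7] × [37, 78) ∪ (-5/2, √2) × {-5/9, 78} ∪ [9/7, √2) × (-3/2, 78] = ([-5/2, 9/7] × [37, 78)) ∪ ((-5/2, √2) × {-5/9, 78}) ∪ ([9/7, √2) × (-3/2, 78])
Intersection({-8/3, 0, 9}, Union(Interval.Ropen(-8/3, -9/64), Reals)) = {-8/3, 0, 9}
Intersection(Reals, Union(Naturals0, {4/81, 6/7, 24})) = Union({4/81, 6/7}, Naturals0)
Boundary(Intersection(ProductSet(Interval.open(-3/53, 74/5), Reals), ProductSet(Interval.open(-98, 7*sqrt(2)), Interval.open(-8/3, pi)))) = Union(ProductSet({-3/53, 7*sqrt(2)}, Interval(-8/3, pi)), ProductSet(Interval(-3/53, 7*sqrt(2)), {-8/3, pi}))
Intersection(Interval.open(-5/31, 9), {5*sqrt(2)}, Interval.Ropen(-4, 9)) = {5*sqrt(2)}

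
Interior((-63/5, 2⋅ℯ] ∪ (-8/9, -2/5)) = (-63/5, 2⋅ℯ)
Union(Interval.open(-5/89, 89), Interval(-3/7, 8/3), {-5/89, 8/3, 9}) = Interval.Ropen(-3/7, 89)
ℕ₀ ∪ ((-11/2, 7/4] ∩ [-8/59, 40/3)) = [-8/59, 7/4] ∪ ℕ₀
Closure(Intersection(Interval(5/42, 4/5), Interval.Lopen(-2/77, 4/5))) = Interval(5/42, 4/5)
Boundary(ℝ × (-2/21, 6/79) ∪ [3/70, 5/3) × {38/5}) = (ℝ × {-2/21, 6/79}) ∪ ([3/70, 5/3] × {38/5})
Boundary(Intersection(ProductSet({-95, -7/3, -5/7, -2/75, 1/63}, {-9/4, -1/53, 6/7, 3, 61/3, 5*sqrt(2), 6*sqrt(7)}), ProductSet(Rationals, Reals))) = ProductSet({-95, -7/3, -5/7, -2/75, 1/63}, {-9/4, -1/53, 6/7, 3, 61/3, 5*sqrt(2), 6*sqrt(7)})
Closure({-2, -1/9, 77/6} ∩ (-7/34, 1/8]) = {-1/9}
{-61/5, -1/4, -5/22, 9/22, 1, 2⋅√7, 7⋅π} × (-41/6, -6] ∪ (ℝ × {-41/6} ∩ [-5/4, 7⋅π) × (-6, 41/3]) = {-61/5, -1/4, -5/22, 9/22, 1, 2⋅√7, 7⋅π} × (-41/6, -6]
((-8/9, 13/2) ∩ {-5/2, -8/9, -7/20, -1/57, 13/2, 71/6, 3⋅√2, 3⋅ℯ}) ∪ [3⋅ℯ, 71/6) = {-7/20, -1/57, 3⋅√2} ∪ [3⋅ℯ, 71/6)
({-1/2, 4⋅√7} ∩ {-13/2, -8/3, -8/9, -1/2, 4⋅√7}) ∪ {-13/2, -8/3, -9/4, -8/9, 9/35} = {-13/2, -8/3, -9/4, -8/9, -1/2, 9/35, 4⋅√7}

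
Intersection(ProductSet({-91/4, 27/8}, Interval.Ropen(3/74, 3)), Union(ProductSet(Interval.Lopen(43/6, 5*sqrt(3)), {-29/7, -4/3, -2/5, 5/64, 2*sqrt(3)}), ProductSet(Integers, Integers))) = EmptySet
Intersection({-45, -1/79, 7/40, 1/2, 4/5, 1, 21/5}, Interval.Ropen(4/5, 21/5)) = {4/5, 1}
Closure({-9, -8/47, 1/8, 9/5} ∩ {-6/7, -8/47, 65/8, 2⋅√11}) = {-8/47}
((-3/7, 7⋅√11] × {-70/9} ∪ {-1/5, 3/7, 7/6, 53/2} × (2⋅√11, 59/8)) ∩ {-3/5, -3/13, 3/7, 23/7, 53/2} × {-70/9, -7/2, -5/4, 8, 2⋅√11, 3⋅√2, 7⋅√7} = {-3/13, 3/7, 23/7} × {-70/9}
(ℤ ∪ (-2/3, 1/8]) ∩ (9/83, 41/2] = (9/83, 1/8] ∪ {1, 2, …, 20}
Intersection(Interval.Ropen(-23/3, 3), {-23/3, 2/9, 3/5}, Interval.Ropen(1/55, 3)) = {2/9, 3/5}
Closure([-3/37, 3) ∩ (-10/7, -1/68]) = [-3/37, -1/68]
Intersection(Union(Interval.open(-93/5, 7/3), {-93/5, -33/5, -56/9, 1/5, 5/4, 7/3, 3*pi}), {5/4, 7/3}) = {5/4, 7/3}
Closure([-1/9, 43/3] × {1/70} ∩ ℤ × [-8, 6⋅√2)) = {0, 1, …, 14} × {1/70}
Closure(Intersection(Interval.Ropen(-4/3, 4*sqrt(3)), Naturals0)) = Range(0, 7, 1)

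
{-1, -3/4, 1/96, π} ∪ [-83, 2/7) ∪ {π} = [-83, 2/7) ∪ {π}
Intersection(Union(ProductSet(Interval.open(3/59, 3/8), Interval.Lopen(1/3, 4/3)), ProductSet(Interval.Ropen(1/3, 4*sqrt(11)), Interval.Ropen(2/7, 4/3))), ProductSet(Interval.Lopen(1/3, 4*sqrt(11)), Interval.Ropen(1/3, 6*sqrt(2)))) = Union(ProductSet(Interval.open(1/3, 3/8), Interval.Lopen(1/3, 4/3)), ProductSet(Interval.open(1/3, 4*sqrt(11)), Interval.Ropen(1/3, 4/3)))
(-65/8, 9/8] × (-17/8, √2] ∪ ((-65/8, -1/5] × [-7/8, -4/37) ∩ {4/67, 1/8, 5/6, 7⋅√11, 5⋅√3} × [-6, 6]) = (-65/8, 9/8] × (-17/8, √2]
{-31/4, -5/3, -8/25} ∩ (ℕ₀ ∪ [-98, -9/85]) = {-31/4, -5/3, -8/25}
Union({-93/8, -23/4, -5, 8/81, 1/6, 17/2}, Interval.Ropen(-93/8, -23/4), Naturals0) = Union({-5, 8/81, 1/6, 17/2}, Interval(-93/8, -23/4), Naturals0)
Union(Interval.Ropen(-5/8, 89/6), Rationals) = Union(Interval(-5/8, 89/6), Rationals)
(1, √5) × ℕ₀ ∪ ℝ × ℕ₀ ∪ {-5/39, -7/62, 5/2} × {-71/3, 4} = ((-∞, ∞) × ℕ₀) ∪ ({-5/39, -7/62, 5/2} × {-71/3, 4})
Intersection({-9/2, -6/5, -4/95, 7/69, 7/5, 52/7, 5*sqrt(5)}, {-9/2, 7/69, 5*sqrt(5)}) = {-9/2, 7/69, 5*sqrt(5)}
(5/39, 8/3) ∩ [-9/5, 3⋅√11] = (5/39, 8/3)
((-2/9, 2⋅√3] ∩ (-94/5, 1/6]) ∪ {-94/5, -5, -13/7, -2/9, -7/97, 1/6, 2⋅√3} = {-94/5, -5, -13/7, 2⋅√3} ∪ [-2/9, 1/6]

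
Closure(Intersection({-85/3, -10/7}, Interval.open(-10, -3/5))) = {-10/7}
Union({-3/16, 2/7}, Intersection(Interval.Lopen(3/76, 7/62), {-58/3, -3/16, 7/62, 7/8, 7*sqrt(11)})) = {-3/16, 7/62, 2/7}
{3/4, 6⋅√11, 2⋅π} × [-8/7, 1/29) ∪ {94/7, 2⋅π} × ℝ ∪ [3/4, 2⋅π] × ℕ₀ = ({94/7, 2⋅π} × ℝ) ∪ ([3/4, 2⋅π] × ℕ₀) ∪ ({3/4, 6⋅√11, 2⋅π} × [-8/7, 1/29))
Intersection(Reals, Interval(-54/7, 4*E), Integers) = Range(-7, 11, 1)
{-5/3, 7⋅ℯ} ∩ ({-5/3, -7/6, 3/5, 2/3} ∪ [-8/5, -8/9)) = {-5/3}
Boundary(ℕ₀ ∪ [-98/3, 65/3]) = {-98/3, 65/3} ∪ (ℕ₀ \ (-98/3, 65/3))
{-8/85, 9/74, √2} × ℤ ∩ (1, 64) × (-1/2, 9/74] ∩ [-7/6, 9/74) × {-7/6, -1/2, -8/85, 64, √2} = ∅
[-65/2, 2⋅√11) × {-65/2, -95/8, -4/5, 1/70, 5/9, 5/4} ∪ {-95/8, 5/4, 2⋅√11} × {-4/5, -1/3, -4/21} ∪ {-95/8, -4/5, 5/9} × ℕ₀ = ({-95/8, -4/5, 5/9} × ℕ₀) ∪ ({-95/8, 5/4, 2⋅√11} × {-4/5, -1/3, -4/21}) ∪ ([-65/2, 2⋅√11) × {-65/2, -95/8, -4/5, 1/70, 5/9, 5/4})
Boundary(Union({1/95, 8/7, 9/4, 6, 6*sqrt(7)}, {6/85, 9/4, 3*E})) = {1/95, 6/85, 8/7, 9/4, 6, 6*sqrt(7), 3*E}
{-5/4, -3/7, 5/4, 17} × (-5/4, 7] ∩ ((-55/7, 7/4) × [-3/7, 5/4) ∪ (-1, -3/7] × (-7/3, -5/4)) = {-5/4, -3/7, 5/4} × [-3/7, 5/4)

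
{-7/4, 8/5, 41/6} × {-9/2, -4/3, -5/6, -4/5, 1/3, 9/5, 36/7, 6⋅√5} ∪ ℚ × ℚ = (ℚ × ℚ) ∪ ({-7/4, 8/5, 41/6} × {-9/2, -4/3, -5/6, -4/5, 1/3, 9/5, 36/7, 6⋅√5})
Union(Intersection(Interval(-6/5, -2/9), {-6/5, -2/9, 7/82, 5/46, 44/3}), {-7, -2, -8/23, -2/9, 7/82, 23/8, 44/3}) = {-7, -2, -6/5, -8/23, -2/9, 7/82, 23/8, 44/3}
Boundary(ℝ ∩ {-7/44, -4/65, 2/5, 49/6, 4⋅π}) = {-7/44, -4/65, 2/5, 49/6, 4⋅π}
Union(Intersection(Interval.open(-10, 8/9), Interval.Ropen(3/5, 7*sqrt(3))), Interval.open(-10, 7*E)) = Interval.open(-10, 7*E)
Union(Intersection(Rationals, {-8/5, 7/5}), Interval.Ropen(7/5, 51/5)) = Union({-8/5}, Interval.Ropen(7/5, 51/5))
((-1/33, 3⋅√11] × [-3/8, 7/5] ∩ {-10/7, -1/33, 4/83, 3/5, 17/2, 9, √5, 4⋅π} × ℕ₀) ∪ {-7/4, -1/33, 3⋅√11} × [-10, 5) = ({4/83, 3/5, 17/2, 9, √5} × {0, 1}) ∪ ({-7/4, -1/33, 3⋅√11} × [-10, 5))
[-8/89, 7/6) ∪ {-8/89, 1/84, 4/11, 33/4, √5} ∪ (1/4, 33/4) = [-8/89, 33/4]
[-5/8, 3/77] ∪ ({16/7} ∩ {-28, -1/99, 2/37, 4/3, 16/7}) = [-5/8, 3/77] ∪ {16/7}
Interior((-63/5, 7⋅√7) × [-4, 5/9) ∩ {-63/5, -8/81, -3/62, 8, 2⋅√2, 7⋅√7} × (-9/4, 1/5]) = ∅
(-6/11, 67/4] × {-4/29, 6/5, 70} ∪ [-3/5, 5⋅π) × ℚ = ([-3/5, 5⋅π) × ℚ) ∪ ((-6/11, 67/4] × {-4/29, 6/5, 70})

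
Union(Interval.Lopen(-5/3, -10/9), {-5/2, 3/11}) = Union({-5/2, 3/11}, Interval.Lopen(-5/3, -10/9))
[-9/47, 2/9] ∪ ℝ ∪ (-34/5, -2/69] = (-∞, ∞)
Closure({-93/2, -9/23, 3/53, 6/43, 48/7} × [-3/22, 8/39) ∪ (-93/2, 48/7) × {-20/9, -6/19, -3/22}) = ([-93/2, 48/7] × {-20/9, -6/19, -3/22}) ∪ ({-93/2, -9/23, 3/53, 6/43, 48/7} × [-3/22, 8/39])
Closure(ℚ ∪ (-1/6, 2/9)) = ℚ ∪ (-∞, ∞)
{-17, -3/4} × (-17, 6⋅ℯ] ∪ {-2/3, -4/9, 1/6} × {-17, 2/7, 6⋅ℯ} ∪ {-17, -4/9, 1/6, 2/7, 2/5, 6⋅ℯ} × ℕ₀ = ({-17, -3/4} × (-17, 6⋅ℯ]) ∪ ({-2/3, -4/9, 1/6} × {-17, 2/7, 6⋅ℯ}) ∪ ({-17, -4/9, 1/6, 2/7, 2/5, 6⋅ℯ} × ℕ₀)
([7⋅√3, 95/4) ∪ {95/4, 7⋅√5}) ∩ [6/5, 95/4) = [7⋅√3, 95/4)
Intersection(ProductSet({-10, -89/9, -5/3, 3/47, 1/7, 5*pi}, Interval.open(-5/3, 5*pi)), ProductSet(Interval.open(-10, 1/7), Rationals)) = ProductSet({-89/9, -5/3, 3/47}, Intersection(Interval.open(-5/3, 5*pi), Rationals))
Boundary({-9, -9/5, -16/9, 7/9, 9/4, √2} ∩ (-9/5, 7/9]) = {-16/9, 7/9}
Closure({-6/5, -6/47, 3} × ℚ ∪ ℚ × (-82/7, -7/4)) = ({-6/5, -6/47, 3} × ℝ) ∪ (ℝ × [-82/7, -7/4])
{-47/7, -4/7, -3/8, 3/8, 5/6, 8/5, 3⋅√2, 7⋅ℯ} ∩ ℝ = {-47/7, -4/7, -3/8, 3/8, 5/6, 8/5, 3⋅√2, 7⋅ℯ}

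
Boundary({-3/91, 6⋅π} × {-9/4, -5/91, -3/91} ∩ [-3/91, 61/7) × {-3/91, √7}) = {-3/91} × {-3/91}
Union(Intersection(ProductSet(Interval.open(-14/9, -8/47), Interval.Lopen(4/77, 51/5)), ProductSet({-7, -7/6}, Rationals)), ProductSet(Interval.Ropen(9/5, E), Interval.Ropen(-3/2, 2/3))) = Union(ProductSet({-7/6}, Intersection(Interval.Lopen(4/77, 51/5), Rationals)), ProductSet(Interval.Ropen(9/5, E), Interval.Ropen(-3/2, 2/3)))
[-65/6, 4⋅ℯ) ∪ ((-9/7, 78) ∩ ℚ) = [-65/6, 4⋅ℯ) ∪ (ℚ ∩ (-9/7, 78))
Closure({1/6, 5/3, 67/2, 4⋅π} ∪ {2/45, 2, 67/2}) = {2/45, 1/6, 5/3, 2, 67/2, 4⋅π}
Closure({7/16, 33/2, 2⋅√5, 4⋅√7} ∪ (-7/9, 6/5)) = [-7/9, 6/5] ∪ {33/2, 2⋅√5, 4⋅√7}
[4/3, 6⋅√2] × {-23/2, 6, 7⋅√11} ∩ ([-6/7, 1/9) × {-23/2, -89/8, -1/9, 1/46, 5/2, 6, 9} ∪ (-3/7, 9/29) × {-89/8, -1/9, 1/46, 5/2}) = ∅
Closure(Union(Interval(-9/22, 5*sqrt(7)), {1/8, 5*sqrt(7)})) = Interval(-9/22, 5*sqrt(7))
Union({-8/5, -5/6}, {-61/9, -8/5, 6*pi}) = {-61/9, -8/5, -5/6, 6*pi}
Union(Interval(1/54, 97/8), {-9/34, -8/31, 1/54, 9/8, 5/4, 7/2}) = Union({-9/34, -8/31}, Interval(1/54, 97/8))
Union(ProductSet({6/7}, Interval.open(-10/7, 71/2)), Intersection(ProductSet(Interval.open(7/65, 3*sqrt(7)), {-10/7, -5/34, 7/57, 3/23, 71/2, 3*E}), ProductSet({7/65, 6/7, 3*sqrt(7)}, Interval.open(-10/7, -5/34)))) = ProductSet({6/7}, Interval.open(-10/7, 71/2))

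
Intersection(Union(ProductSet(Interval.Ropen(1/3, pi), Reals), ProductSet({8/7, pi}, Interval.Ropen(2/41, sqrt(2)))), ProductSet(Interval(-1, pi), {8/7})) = ProductSet(Interval(1/3, pi), {8/7})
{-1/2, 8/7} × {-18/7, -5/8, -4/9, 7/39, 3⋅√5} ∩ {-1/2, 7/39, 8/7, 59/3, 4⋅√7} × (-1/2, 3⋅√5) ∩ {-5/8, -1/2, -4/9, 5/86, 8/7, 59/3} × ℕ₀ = ∅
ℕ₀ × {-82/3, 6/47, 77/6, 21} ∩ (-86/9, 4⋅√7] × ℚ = {0, 1, …, 10} × {-82/3, 6/47, 77/6, 21}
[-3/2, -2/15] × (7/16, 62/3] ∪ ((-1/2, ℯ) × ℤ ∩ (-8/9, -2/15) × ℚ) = ((-1/2, -2/15) × ℤ) ∪ ([-3/2, -2/15] × (7/16, 62/3])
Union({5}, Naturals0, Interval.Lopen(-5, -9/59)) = Union(Interval.Lopen(-5, -9/59), Naturals0)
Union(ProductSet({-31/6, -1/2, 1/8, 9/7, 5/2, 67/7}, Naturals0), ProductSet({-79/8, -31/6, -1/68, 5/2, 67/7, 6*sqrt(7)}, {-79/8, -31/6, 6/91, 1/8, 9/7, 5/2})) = Union(ProductSet({-79/8, -31/6, -1/68, 5/2, 67/7, 6*sqrt(7)}, {-79/8, -31/6, 6/91, 1/8, 9/7, 5/2}), ProductSet({-31/6, -1/2, 1/8, 9/7, 5/2, 67/7}, Naturals0))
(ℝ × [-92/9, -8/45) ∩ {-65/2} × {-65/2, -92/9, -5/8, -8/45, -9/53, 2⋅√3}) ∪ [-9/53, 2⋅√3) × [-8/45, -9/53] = ({-65/2} × {-92/9, -5/8}) ∪ ([-9/53, 2⋅√3) × [-8/45, -9/53])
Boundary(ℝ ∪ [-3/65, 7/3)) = ∅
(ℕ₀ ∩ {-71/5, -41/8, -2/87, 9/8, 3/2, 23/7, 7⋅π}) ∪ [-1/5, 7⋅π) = [-1/5, 7⋅π)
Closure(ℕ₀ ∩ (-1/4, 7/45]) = {0}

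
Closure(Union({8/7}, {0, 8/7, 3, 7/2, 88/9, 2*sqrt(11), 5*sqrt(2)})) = {0, 8/7, 3, 7/2, 88/9, 2*sqrt(11), 5*sqrt(2)}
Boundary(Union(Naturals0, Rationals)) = Reals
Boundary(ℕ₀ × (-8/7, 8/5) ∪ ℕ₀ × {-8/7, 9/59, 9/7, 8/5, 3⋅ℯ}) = ℕ₀ × ([-8/7, 8/5] ∪ {3⋅ℯ})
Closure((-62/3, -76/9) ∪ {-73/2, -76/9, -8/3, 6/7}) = {-73/2, -8/3, 6/7} ∪ [-62/3, -76/9]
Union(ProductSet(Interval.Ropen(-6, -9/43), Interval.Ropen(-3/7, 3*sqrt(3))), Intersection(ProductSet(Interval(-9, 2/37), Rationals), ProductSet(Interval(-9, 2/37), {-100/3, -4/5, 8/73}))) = Union(ProductSet(Interval(-9, 2/37), {-100/3, -4/5, 8/73}), ProductSet(Interval.Ropen(-6, -9/43), Interval.Ropen(-3/7, 3*sqrt(3))))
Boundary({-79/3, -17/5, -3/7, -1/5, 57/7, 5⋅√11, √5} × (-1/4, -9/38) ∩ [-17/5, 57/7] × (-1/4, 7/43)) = {-17/5, -3/7, -1/5, 57/7, √5} × [-1/4, -9/38]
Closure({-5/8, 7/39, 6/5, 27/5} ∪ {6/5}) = {-5/8, 7/39, 6/5, 27/5}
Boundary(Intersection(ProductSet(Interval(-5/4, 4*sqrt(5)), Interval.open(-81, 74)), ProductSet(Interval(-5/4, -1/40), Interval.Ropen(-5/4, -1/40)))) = Union(ProductSet({-5/4, -1/40}, Interval(-5/4, -1/40)), ProductSet(Interval(-5/4, -1/40), {-5/4, -1/40}))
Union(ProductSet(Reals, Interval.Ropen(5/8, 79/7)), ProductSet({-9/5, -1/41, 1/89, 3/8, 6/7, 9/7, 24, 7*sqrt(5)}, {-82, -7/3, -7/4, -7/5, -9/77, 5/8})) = Union(ProductSet({-9/5, -1/41, 1/89, 3/8, 6/7, 9/7, 24, 7*sqrt(5)}, {-82, -7/3, -7/4, -7/5, -9/77, 5/8}), ProductSet(Reals, Interval.Ropen(5/8, 79/7)))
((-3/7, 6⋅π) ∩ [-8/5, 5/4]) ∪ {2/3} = (-3/7, 5/4]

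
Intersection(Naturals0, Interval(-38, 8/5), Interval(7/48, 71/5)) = Range(1, 2, 1)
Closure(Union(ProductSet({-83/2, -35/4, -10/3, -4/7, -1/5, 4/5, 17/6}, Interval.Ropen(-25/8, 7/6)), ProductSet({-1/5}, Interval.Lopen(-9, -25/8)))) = Union(ProductSet({-1/5}, Interval(-9, -25/8)), ProductSet({-83/2, -35/4, -10/3, -4/7, -1/5, 4/5, 17/6}, Interval(-25/8, 7/6)))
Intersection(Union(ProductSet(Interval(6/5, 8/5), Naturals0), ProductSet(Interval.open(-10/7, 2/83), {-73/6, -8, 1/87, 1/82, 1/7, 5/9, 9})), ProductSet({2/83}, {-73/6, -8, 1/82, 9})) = EmptySet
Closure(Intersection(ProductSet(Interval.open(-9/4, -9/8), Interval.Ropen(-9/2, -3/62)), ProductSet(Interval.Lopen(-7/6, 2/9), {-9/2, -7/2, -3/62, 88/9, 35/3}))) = ProductSet(Interval(-7/6, -9/8), {-9/2, -7/2})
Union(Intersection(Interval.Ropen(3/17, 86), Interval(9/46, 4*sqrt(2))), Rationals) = Union(Interval(9/46, 4*sqrt(2)), Rationals)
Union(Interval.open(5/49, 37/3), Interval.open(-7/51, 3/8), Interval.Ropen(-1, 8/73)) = Interval.Ropen(-1, 37/3)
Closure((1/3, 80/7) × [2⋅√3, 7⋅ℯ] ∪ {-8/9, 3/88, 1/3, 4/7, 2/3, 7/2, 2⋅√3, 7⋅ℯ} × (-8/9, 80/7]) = ([1/3, 80/7] × [2⋅√3, 7⋅ℯ]) ∪ ({-8/9, 3/88, 1/3, 4/7, 2/3, 7/2, 2⋅√3, 7⋅ℯ} × [-8/9, 80/7])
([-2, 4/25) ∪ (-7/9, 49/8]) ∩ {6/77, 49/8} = {6/77, 49/8}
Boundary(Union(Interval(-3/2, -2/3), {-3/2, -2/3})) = {-3/2, -2/3}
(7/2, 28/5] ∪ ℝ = (-∞, ∞)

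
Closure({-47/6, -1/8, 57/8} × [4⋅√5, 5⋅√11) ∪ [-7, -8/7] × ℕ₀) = ([-7, -8/7] × ℕ₀) ∪ ({-47/6, -1/8, 57/8} × [4⋅√5, 5⋅√11])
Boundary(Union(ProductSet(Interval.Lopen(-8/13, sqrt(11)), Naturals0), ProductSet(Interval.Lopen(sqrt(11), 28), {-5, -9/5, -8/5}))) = Union(ProductSet(Interval(-8/13, sqrt(11)), Naturals0), ProductSet(Interval(sqrt(11), 28), {-5, -9/5, -8/5}))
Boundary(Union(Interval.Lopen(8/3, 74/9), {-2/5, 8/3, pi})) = {-2/5, 8/3, 74/9}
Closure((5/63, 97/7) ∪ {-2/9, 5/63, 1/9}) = {-2/9} ∪ [5/63, 97/7]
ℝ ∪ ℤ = ℝ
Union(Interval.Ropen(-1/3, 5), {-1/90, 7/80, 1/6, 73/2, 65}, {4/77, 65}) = Union({73/2, 65}, Interval.Ropen(-1/3, 5))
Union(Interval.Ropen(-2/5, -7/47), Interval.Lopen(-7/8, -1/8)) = Interval.Lopen(-7/8, -1/8)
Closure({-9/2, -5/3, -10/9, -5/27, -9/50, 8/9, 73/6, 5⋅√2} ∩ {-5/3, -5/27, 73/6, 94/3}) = {-5/3, -5/27, 73/6}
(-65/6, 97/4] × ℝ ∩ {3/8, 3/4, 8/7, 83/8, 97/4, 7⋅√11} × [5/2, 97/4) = {3/8, 3/4, 8/7, 83/8, 97/4, 7⋅√11} × [5/2, 97/4)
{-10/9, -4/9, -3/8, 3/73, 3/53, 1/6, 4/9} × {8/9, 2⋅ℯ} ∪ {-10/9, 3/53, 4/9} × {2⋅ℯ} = {-10/9, -4/9, -3/8, 3/73, 3/53, 1/6, 4/9} × {8/9, 2⋅ℯ}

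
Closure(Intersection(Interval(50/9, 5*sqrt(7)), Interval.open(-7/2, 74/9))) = Interval(50/9, 74/9)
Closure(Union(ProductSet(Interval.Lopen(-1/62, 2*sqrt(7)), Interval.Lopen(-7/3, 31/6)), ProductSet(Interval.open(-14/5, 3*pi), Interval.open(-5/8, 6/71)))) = Union(ProductSet({-14/5, 3*pi}, Interval(-5/8, 6/71)), ProductSet({-1/62, 2*sqrt(7)}, Union(Interval(-7/3, -5/8), Interval(6/71, 31/6))), ProductSet(Interval.open(-14/5, 3*pi), Interval.open(-5/8, 6/71)), ProductSet(Interval(-1/62, 2*sqrt(7)), {-7/3, 31/6}), ProductSet(Interval.Lopen(-1/62, 2*sqrt(7)), Interval.Lopen(-7/3, 31/6)), ProductSet(Union(Interval(-14/5, -1/62), Interval(2*sqrt(7), 3*pi)), {-5/8, 6/71}))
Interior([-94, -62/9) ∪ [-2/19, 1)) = (-94, -62/9) ∪ (-2/19, 1)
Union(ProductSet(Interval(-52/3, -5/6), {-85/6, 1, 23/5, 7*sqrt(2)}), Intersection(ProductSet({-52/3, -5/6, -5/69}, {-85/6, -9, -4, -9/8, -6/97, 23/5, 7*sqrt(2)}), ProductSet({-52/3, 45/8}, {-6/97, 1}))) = Union(ProductSet({-52/3}, {-6/97}), ProductSet(Interval(-52/3, -5/6), {-85/6, 1, 23/5, 7*sqrt(2)}))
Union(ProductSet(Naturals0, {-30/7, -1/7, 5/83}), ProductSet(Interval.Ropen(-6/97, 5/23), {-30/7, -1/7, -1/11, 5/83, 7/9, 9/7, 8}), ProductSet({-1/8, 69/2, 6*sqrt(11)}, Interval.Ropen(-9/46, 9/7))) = Union(ProductSet({-1/8, 69/2, 6*sqrt(11)}, Interval.Ropen(-9/46, 9/7)), ProductSet(Interval.Ropen(-6/97, 5/23), {-30/7, -1/7, -1/11, 5/83, 7/9, 9/7, 8}), ProductSet(Naturals0, {-30/7, -1/7, 5/83}))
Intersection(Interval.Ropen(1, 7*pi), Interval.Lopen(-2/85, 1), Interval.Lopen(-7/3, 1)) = {1}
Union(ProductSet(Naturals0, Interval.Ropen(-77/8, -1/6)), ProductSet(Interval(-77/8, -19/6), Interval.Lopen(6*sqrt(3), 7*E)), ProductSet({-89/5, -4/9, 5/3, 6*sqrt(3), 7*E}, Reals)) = Union(ProductSet({-89/5, -4/9, 5/3, 6*sqrt(3), 7*E}, Reals), ProductSet(Interval(-77/8, -19/6), Interval.Lopen(6*sqrt(3), 7*E)), ProductSet(Naturals0, Interval.Ropen(-77/8, -1/6)))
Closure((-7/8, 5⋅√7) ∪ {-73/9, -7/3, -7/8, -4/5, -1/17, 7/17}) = {-73/9, -7/3} ∪ [-7/8, 5⋅√7]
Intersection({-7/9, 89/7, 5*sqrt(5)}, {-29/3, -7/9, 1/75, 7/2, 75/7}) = {-7/9}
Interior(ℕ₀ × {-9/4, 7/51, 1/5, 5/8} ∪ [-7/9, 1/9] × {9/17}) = ∅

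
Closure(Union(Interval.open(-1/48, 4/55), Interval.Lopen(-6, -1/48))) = Interval(-6, 4/55)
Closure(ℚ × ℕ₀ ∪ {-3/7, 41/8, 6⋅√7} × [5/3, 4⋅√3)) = (ℝ × ℕ₀) ∪ ({-3/7, 41/8, 6⋅√7} × [5/3, 4⋅√3])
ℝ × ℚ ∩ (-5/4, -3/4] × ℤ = (-5/4, -3/4] × ℤ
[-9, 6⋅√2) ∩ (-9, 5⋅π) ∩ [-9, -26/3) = (-9, -26/3)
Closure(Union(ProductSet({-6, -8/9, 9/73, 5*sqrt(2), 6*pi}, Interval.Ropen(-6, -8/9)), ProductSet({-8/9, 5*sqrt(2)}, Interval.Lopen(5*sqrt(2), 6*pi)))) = Union(ProductSet({-8/9, 5*sqrt(2)}, Interval(5*sqrt(2), 6*pi)), ProductSet({-6, -8/9, 9/73, 5*sqrt(2), 6*pi}, Interval(-6, -8/9)))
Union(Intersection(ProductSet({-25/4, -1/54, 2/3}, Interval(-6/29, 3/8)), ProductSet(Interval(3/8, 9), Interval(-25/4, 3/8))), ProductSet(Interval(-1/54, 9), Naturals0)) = Union(ProductSet({2/3}, Interval(-6/29, 3/8)), ProductSet(Interval(-1/54, 9), Naturals0))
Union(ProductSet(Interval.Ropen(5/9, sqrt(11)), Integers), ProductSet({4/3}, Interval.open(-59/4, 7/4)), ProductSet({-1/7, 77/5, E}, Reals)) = Union(ProductSet({4/3}, Interval.open(-59/4, 7/4)), ProductSet({-1/7, 77/5, E}, Reals), ProductSet(Interval.Ropen(5/9, sqrt(11)), Integers))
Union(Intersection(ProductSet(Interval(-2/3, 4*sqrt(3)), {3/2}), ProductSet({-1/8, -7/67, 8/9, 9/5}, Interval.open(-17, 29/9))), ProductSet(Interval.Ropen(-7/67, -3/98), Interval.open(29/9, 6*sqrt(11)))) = Union(ProductSet({-1/8, -7/67, 8/9, 9/5}, {3/2}), ProductSet(Interval.Ropen(-7/67, -3/98), Interval.open(29/9, 6*sqrt(11))))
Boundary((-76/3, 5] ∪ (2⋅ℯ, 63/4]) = {-76/3, 5, 63/4, 2⋅ℯ}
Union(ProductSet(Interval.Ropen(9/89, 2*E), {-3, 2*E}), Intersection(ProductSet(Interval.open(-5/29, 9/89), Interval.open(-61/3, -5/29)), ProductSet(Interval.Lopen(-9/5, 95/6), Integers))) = Union(ProductSet(Interval.open(-5/29, 9/89), Range(-20, 0, 1)), ProductSet(Interval.Ropen(9/89, 2*E), {-3, 2*E}))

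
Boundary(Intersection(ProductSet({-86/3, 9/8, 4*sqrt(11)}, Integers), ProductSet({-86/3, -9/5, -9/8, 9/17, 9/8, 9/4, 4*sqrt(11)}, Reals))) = ProductSet({-86/3, 9/8, 4*sqrt(11)}, Integers)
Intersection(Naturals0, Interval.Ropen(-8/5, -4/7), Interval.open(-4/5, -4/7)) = EmptySet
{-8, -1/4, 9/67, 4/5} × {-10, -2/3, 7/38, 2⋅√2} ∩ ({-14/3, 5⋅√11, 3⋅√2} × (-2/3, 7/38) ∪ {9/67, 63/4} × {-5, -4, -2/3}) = {9/67} × {-2/3}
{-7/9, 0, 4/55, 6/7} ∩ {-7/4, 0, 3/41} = {0}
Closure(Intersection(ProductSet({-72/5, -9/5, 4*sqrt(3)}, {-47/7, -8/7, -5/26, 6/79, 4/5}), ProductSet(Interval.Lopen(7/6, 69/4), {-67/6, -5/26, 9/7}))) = ProductSet({4*sqrt(3)}, {-5/26})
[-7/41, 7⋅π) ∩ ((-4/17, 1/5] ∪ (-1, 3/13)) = [-7/41, 3/13)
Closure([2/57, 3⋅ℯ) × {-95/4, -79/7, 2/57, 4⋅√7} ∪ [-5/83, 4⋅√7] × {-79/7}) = ([-5/83, 4⋅√7] × {-79/7}) ∪ ([2/57, 3⋅ℯ] × {-95/4, -79/7, 2/57, 4⋅√7})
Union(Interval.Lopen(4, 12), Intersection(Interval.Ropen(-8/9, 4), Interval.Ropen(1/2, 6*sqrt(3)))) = Union(Interval.Ropen(1/2, 4), Interval.Lopen(4, 12))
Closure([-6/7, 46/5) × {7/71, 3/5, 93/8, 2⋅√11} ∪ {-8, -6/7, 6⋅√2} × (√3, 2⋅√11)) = ([-6/7, 46/5] × {7/71, 3/5, 93/8, 2⋅√11}) ∪ ({-8, -6/7, 6⋅√2} × [√3, 2⋅√11])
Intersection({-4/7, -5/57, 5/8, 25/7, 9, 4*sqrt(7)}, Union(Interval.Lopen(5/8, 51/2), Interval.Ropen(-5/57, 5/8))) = {-5/57, 25/7, 9, 4*sqrt(7)}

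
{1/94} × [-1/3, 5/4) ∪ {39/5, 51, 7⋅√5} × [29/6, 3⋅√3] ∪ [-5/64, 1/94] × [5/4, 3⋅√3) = ({1/94} × [-1/3, 5/4)) ∪ ([-5/64, 1/94] × [5/4, 3⋅√3)) ∪ ({39/5, 51, 7⋅√5} × [29/6, 3⋅√3])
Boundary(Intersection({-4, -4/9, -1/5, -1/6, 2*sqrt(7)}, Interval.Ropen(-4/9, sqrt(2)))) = {-4/9, -1/5, -1/6}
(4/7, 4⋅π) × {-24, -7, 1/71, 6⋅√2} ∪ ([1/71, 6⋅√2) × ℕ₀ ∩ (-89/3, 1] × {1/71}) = (4/7, 4⋅π) × {-24, -7, 1/71, 6⋅√2}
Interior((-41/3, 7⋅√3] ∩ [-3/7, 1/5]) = (-3/7, 1/5)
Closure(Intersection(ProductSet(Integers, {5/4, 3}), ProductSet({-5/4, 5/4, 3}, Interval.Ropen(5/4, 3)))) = ProductSet({3}, {5/4})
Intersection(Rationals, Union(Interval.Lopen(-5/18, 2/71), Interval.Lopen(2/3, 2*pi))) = Union(Intersection(Interval.Lopen(-5/18, 2/71), Rationals), Intersection(Interval.Lopen(2/3, 2*pi), Rationals))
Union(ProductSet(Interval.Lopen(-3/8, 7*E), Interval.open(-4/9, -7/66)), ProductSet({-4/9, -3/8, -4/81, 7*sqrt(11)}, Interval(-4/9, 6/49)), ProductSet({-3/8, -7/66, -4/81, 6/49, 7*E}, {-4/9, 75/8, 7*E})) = Union(ProductSet({-4/9, -3/8, -4/81, 7*sqrt(11)}, Interval(-4/9, 6/49)), ProductSet({-3/8, -7/66, -4/81, 6/49, 7*E}, {-4/9, 75/8, 7*E}), ProductSet(Interval.Lopen(-3/8, 7*E), Interval.open(-4/9, -7/66)))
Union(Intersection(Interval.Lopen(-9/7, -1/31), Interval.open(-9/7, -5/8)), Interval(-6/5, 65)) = Interval.Lopen(-9/7, 65)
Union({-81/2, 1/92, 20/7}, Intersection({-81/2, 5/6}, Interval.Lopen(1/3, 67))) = {-81/2, 1/92, 5/6, 20/7}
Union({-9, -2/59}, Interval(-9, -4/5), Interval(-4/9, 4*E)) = Union(Interval(-9, -4/5), Interval(-4/9, 4*E))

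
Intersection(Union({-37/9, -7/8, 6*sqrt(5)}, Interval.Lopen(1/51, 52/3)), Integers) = Range(1, 18, 1)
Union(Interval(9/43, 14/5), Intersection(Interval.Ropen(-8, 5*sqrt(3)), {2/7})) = Interval(9/43, 14/5)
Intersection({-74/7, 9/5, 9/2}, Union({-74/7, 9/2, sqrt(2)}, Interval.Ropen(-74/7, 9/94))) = {-74/7, 9/2}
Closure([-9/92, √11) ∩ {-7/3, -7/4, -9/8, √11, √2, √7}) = {√2, √7}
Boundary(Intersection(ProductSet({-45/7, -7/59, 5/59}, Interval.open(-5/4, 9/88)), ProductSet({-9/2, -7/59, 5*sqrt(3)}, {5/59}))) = ProductSet({-7/59}, {5/59})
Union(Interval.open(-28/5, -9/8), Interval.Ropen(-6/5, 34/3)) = Interval.open(-28/5, 34/3)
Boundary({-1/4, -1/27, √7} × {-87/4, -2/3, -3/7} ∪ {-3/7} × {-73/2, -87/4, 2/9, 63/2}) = ({-3/7} × {-73/2, -87/4, 2/9, 63/2}) ∪ ({-1/4, -1/27, √7} × {-87/4, -2/3, -3/7})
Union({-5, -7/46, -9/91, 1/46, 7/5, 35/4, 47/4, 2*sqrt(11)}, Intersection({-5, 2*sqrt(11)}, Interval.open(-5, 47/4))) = {-5, -7/46, -9/91, 1/46, 7/5, 35/4, 47/4, 2*sqrt(11)}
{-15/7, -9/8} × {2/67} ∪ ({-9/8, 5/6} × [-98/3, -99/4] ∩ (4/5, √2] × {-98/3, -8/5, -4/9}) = ({5/6} × {-98/3}) ∪ ({-15/7, -9/8} × {2/67})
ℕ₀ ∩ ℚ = ℕ₀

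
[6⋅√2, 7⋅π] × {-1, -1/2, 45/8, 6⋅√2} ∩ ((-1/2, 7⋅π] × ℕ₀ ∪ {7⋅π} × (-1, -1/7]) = {7⋅π} × {-1/2}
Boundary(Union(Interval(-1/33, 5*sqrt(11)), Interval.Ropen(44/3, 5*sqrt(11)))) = {-1/33, 5*sqrt(11)}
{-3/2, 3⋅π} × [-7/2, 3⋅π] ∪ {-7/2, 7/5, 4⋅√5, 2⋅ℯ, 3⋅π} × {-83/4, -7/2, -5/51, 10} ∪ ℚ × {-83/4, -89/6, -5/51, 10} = (ℚ × {-83/4, -89/6, -5/51, 10}) ∪ ({-3/2, 3⋅π} × [-7/2, 3⋅π]) ∪ ({-7/2, 7/5, 4⋅√5, 2⋅ℯ, 3⋅π} × {-83/4, -7/2, -5/51, 10})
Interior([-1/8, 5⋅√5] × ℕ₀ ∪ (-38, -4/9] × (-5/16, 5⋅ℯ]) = (-38, -4/9) × (-5/16, 5⋅ℯ)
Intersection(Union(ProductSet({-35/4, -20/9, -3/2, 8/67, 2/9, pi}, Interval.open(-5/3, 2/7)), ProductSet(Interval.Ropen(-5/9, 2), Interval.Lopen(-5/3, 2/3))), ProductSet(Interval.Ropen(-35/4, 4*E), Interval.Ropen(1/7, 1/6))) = ProductSet(Union({-35/4, -20/9, -3/2, pi}, Interval.Ropen(-5/9, 2)), Interval.Ropen(1/7, 1/6))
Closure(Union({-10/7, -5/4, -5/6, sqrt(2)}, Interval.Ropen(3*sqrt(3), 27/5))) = Union({-10/7, -5/4, -5/6, sqrt(2)}, Interval(3*sqrt(3), 27/5))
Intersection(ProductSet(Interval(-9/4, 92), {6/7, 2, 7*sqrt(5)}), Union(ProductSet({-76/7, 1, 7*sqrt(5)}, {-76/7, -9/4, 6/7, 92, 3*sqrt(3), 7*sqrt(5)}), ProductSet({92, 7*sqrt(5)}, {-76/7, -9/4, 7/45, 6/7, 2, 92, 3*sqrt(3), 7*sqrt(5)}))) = Union(ProductSet({1, 7*sqrt(5)}, {6/7, 7*sqrt(5)}), ProductSet({92, 7*sqrt(5)}, {6/7, 2, 7*sqrt(5)}))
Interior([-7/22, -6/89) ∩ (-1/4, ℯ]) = (-1/4, -6/89)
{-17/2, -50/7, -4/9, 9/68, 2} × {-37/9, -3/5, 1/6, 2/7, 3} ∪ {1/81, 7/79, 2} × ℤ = ({1/81, 7/79, 2} × ℤ) ∪ ({-17/2, -50/7, -4/9, 9/68, 2} × {-37/9, -3/5, 1/6, 2/7, 3})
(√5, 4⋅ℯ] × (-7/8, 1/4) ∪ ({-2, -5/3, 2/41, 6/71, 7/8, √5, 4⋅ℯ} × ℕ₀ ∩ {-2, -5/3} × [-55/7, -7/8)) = (√5, 4⋅ℯ] × (-7/8, 1/4)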